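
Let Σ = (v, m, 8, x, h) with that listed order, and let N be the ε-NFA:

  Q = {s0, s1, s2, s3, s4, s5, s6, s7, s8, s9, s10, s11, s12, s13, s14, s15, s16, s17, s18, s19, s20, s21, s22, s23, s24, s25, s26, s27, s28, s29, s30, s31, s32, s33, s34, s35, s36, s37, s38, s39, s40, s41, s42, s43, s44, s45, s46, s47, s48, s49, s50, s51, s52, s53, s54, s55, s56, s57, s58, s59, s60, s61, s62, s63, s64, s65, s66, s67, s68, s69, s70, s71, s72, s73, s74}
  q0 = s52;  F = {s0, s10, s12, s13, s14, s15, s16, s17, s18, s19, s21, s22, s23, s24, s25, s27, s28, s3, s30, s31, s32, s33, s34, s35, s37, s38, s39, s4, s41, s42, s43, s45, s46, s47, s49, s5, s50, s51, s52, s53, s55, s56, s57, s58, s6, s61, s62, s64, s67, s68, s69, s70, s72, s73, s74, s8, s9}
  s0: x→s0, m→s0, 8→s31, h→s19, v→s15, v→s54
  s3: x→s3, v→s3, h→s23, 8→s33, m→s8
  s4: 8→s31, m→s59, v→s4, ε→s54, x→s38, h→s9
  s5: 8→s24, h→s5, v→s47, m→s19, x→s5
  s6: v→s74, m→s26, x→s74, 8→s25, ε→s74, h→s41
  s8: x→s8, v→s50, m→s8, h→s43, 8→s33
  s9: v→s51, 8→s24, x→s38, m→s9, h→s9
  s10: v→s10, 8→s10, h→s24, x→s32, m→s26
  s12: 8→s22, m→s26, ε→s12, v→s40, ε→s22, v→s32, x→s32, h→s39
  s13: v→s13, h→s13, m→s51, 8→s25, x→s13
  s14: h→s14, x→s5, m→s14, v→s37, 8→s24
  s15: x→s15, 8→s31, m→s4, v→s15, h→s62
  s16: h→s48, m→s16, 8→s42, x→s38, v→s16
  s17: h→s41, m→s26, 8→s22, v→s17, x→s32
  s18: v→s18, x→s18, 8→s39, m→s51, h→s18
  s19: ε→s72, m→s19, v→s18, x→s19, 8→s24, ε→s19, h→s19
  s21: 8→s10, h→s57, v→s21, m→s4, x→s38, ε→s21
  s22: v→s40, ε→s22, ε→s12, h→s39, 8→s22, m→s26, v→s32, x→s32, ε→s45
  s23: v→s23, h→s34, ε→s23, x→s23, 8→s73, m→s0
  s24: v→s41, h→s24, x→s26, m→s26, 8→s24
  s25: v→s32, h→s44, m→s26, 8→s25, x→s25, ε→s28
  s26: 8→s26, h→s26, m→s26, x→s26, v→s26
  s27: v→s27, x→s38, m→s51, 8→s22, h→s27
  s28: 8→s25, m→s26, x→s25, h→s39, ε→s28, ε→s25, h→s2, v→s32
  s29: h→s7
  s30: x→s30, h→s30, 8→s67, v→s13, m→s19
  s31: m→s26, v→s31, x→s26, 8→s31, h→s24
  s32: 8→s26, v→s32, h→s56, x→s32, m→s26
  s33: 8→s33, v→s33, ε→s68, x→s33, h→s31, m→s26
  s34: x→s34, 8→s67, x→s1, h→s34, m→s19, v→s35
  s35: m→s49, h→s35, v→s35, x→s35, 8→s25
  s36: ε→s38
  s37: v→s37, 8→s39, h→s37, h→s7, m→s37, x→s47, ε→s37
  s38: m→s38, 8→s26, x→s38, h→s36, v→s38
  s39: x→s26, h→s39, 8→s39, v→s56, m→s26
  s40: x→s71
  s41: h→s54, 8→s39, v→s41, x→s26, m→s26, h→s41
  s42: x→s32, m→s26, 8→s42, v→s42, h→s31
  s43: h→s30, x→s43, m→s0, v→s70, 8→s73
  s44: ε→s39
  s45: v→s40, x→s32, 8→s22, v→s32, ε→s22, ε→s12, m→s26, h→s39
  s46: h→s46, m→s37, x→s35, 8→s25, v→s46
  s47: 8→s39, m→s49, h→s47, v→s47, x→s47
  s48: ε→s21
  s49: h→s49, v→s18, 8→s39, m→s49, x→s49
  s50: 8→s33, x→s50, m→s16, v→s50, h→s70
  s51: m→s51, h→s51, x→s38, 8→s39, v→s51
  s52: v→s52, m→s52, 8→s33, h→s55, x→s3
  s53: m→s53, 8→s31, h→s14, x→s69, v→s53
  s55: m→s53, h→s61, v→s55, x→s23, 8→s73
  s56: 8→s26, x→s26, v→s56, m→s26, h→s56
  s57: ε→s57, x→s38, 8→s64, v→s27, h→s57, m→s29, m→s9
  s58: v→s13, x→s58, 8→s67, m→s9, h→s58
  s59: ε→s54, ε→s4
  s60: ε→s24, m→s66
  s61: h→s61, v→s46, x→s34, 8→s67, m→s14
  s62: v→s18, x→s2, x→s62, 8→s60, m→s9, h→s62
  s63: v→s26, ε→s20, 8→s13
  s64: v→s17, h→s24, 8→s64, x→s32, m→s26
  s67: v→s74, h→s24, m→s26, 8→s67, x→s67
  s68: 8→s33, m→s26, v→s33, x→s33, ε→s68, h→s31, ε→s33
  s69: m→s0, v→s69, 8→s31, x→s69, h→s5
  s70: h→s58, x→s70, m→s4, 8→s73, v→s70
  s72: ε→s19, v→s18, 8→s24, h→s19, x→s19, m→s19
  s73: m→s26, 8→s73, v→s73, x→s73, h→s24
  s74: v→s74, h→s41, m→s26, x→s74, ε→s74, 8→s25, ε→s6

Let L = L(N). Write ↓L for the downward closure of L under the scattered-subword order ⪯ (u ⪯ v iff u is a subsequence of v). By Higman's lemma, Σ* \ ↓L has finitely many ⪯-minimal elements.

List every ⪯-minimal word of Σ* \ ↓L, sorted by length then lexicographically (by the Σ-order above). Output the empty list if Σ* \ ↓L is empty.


|Q|=75, |F|=57, |δ|=336 (31 ε).
min D↑ (52 st, q0=0, F={4}): 0:v→0,m→0,8→1,x→2,h→3 1:v→1,m→4,8→1,x→1,h→5 2:v→2,m→6,8→1,x→2,h→7 3:v→3,m→8,8→9,x→7,h→10 4:v→4,m→4,8→4,x→4,h→4 5:v→5,m→4,8→5,x→4,h→11 6:v→12,m→6,8→1,x→6,h→13 7:v→7,m→14,8→9,x→7,h→15 8:v→8,m→8,8→5,x→16,h→17 9:v→9,m→4,8→9,x→9,h→11 10:v→18,m→17,8→19,x→15,h→10 11:v→20,m→4,8→11,x→4,h→11 12:v→12,m→21,8→1,x→12,h→22 13:v→22,m→14,8→9,x→13,h→23 14:v→24,m→14,8→5,x→14,h→25 15:v→26,m→25,8→19,x→15,h→15 16:v→16,m→14,8→5,x→16,h→27 17:v→28,m→17,8→11,x→27,h→17 18:v→18,m→28,8→29,x→26,h→18 19:v→30,m→4,8→19,x→19,h→11 20:v→20,m→4,8→31,x→4,h→20 21:v→21,m→21,8→32,x→33,h→34 22:v→22,m→35,8→9,x→22,h→36 23:v→37,m→25,8→19,x→23,h→23 24:v→24,m→35,8→5,x→24,h→38 25:v→39,m→25,8→11,x→25,h→25 26:v→26,m→40,8→29,x→26,h→26 27:v→41,m→25,8→11,x→27,h→27 28:v→28,m→28,8→31,x→41,h→28 29:v→42,m→4,8→29,x→29,h→31 30:v→30,m→4,8→29,x→30,h→20 31:v→43,m→4,8→31,x→4,h→31 32:v→32,m→4,8→32,x→42,h→5 33:v→33,m→33,8→4,x→33,h→33 34:v→34,m→35,8→44,x→33,h→45 35:v→35,m→35,8→5,x→33,h→46 36:v→37,m→46,8→19,x→36,h→36 37:v→37,m→47,8→29,x→37,h→37 38:v→39,m→46,8→11,x→38,h→38 39:v→39,m→47,8→31,x→39,h→39 40:v→39,m→40,8→31,x→40,h→40 41:v→41,m→40,8→31,x→41,h→41 42:v→42,m→4,8→4,x→42,h→43 43:v→43,m→4,8→4,x→4,h→43 44:v→44,m→4,8→44,x→42,h→11 45:v→48,m→46,8→49,x→33,h→45 46:v→47,m→46,8→11,x→33,h→46 47:v→47,m→47,8→31,x→33,h→47 48:v→48,m→47,8→50,x→33,h→48 49:v→51,m→4,8→49,x→42,h→11 50:v→42,m→4,8→50,x→42,h→31 51:v→51,m→4,8→50,x→42,h→20 (ε-aug+det+¬).
'8m': |S_i|=[71, 29, 2] end={s26,s66} — reject; 2/2 del acc.
'8hx': |S_i|=[71, 29, 9, 1] end={s26} — reject; 3/3 single-dels accept.
'hm8x': |S_i|=[71, 63, 31, 9, 1] end={s26} — reject; 4/4 single-dels accept.
'xmvmx8': N↓-sim [71, 64, 56, 49, 31, 6, 1] end={s26} rej; 6/6 deletions ∈↓L.
'hhv8v8': run [71, 63, 48, 30, 13, 5, 1] end={s26} — reject; 6/6 deletions ∈↓L.
5 minimals (antichain).

Antichain: [8m, 8hx, hm8x, xmvmx8, hhv8v8].


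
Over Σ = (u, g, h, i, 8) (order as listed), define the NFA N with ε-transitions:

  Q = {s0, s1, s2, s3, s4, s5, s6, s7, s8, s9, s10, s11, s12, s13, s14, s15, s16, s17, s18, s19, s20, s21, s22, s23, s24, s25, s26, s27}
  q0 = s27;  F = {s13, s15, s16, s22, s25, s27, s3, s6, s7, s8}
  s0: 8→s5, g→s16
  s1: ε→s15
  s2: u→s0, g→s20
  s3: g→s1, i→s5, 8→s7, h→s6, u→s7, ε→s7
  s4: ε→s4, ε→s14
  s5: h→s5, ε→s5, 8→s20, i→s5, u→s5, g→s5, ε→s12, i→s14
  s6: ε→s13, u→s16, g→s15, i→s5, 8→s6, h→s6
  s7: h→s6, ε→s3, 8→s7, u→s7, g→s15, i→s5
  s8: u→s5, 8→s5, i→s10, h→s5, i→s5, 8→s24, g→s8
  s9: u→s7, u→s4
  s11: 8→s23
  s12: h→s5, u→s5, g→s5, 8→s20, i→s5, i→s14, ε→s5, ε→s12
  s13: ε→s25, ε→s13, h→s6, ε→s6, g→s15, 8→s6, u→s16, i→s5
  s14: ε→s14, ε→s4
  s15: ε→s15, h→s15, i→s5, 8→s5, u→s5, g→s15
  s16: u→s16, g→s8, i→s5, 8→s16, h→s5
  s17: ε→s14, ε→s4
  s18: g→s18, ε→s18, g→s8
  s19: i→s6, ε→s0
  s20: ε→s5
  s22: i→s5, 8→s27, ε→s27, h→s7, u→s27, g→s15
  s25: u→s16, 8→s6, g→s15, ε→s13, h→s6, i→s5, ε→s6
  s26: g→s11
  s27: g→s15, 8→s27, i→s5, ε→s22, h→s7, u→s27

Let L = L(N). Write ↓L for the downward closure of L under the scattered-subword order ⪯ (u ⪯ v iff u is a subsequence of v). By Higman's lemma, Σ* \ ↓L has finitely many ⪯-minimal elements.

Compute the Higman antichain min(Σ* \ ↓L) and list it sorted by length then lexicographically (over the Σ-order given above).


|Q|=28, |F|=10, |δ|=100 (25 ε).
min D↑ (7 st, q0=0, F={3}): 0:u→0,g→1,h→2,i→3,8→0 1:u→3,g→1,h→1,i→3,8→3 2:u→2,g→1,h→4,i→3,8→2 3:u→3,g→3,h→3,i→3,8→3 4:u→5,g→1,h→4,i→3,8→4 5:u→5,g→6,h→3,i→3,8→5 6:u→3,g→6,h→3,i→3,8→3.
'i': |S_i|=[18, 6] end={s10,s12,s14,s20,s4,s5} — reject; 1/1 deletions ∈↓L.
'gu': |S_i|=[18, 10, 5] end={s12,s14,s20,s4,s5} ∉↓L; 2/2 deletions ∈↓L.
'g8': |S_i|=[18, 10, 6] end={s12,s14,s20,s24,s4,s5} ∉↓L; 2/2 deletions ∈↓L.
'hhuh': N↓-sim [18, 16, 13, 9, 5] end={s12,s14,s20,s4,s5} ∉↓L; 4/4 del acc.
4 obstructions.

Antichain: [i, gu, g8, hhuh].


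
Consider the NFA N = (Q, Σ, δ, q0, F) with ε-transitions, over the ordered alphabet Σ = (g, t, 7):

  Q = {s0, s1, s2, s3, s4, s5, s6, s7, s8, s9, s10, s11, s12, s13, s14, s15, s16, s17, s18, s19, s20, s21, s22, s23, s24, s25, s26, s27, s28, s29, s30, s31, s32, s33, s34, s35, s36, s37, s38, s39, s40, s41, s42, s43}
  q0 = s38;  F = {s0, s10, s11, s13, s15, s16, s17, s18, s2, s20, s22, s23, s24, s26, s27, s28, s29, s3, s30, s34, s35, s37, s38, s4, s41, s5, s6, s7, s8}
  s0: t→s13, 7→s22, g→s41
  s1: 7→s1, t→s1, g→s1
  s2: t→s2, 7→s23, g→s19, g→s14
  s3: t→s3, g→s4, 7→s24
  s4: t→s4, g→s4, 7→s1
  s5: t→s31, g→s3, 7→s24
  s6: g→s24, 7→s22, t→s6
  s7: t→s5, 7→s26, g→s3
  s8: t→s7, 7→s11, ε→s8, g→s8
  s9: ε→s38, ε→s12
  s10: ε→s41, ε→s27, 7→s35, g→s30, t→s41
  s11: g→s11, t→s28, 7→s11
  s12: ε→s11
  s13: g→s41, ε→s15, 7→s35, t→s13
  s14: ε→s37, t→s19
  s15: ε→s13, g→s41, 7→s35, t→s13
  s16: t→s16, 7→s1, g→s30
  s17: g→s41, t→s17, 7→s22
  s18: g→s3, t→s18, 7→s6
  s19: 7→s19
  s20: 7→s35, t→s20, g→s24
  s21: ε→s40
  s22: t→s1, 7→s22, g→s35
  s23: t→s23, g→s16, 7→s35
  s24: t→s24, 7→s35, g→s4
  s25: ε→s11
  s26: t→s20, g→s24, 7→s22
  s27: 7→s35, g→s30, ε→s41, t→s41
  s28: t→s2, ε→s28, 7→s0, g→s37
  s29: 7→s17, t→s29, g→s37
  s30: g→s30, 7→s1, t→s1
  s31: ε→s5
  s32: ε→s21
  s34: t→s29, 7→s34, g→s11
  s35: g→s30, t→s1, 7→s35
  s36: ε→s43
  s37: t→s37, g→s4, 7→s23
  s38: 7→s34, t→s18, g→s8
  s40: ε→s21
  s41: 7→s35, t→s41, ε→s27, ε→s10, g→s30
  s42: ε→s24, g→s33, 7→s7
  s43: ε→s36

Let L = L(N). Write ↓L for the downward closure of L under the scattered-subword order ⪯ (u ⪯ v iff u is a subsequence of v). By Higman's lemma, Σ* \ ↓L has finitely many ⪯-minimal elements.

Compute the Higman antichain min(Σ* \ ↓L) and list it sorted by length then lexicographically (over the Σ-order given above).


min(Σ*\↓L) = [tgg7, t77t, gtt7g7, 7t7ggt].

|Q|=44, |F|=29, |δ|=116 (21 ε).
min D↑ (27 st, q0=0, F={20}): 0:g→1,t→2,7→3 1:g→1,t→4,7→5 2:g→6,t→2,7→7 3:g→5,t→8,7→3 4:g→6,t→9,7→10 5:g→5,t→11,7→5 6:g→12,t→6,7→13 7:g→13,t→7,7→14 8:g→15,t→8,7→16 9:g→6,t→9,7→13 10:g→13,t→17,7→14 11:g→15,t→18,7→19 12:g→12,t→12,7→20 13:g→12,t→13,7→21 14:g→21,t→20,7→14 15:g→12,t→15,7→22 16:g→23,t→16,7→14 17:g→13,t→17,7→21 18:g→15,t→18,7→22 19:g→23,t→24,7→14 20:g→20,t→20,7→20 21:g→25,t→20,7→21 22:g→26,t→22,7→21 23:g→25,t→23,7→21 24:g→23,t→24,7→21 25:g→25,t→20,7→20 26:g→25,t→26,7→20 (ε-aug+det+¬).
'tgg7': N↓-sim [33, 29, 14, 4, 1] end={s1} ∉↓L; 4/4 single-dels accept.
't77t': run [33, 29, 19, 5, 1] end={s1} rej; 4/4 del acc.
'gtt7g7': N↓-sim [33, 27, 25, 20, 8, 4, 1] end={s1} ∉↓L; 6/6 single-dels accept.
'7t7ggt': run [33, 26, 23, 14, 7, 2, 1] end={s1} — reject; 6/6 deletions ∈↓L.
4 words, ⪯-incomp.


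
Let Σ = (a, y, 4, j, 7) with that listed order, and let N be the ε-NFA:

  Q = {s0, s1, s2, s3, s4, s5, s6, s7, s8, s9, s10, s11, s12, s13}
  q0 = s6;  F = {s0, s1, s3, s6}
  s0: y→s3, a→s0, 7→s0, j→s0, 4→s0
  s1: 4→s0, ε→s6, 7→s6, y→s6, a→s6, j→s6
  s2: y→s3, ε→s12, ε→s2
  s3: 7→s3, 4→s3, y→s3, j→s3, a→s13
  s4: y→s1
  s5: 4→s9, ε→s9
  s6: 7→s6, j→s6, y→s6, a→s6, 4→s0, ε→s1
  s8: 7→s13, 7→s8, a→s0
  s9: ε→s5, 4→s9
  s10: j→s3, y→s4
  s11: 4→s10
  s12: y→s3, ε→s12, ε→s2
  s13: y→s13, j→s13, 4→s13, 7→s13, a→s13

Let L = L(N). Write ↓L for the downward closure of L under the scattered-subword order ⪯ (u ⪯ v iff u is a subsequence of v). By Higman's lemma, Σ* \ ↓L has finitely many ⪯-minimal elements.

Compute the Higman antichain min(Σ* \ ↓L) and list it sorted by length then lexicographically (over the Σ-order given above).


|Q|=14, |F|=4, |δ|=44 (8 ε).
min D↑ (4 st, q0=0, F={3}): 0:a→0,y→0,4→1,j→0,7→0 1:a→1,y→2,4→1,j→1,7→1 2:a→3,y→2,4→2,j→2,7→2 3:a→3,y→3,4→3,j→3,7→3 (ε-aug+det+¬).
'4ya': run [5, 3, 2, 1] end={s13} ∉↓L; 3/3 del acc.
1 obstructions.

A = [4ya].


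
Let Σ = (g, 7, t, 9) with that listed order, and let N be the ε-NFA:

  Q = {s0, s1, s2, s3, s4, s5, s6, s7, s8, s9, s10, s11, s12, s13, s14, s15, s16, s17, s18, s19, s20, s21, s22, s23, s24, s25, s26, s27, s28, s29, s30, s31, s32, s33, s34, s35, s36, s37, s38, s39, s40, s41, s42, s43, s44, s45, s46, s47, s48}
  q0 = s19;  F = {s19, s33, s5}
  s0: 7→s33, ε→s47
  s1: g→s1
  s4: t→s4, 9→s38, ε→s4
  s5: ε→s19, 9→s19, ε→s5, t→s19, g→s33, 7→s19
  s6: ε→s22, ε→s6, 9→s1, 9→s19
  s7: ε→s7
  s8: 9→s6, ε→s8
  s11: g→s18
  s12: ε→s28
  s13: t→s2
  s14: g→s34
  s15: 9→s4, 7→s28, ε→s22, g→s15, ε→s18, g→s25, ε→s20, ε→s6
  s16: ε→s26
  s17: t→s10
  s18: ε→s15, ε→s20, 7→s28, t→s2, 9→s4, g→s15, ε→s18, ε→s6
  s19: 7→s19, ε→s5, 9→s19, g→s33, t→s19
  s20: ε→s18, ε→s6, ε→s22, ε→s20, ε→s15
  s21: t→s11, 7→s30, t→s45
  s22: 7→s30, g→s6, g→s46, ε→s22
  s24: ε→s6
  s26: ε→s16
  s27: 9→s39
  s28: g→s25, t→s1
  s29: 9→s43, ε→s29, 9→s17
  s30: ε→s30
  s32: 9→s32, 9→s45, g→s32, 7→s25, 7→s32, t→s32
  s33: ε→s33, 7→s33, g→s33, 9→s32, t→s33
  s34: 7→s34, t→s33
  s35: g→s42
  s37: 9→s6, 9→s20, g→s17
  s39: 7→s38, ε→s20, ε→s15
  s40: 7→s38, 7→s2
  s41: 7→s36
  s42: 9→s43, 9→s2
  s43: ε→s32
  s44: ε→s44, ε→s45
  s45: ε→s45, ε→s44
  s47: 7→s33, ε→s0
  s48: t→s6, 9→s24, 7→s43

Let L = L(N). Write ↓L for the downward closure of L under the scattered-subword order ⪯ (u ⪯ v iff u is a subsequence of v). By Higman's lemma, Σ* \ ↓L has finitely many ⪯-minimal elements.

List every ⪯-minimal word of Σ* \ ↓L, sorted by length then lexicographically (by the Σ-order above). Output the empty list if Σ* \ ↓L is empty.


|Q|=49, |F|=3, |δ|=102 (38 ε).
min D↑ (3 st, q0=0, F={2}): 0:g→1,7→0,t→0,9→0 1:g→1,7→1,t→1,9→2 2:g→2,7→2,t→2,9→2.
'g9': |S_i|=[7, 5, 4] end={s25,s32,s44,s45} rej; 2/2 deletions ∈↓L.
1 obstructions.

min(Σ*\↓L) = [g9].


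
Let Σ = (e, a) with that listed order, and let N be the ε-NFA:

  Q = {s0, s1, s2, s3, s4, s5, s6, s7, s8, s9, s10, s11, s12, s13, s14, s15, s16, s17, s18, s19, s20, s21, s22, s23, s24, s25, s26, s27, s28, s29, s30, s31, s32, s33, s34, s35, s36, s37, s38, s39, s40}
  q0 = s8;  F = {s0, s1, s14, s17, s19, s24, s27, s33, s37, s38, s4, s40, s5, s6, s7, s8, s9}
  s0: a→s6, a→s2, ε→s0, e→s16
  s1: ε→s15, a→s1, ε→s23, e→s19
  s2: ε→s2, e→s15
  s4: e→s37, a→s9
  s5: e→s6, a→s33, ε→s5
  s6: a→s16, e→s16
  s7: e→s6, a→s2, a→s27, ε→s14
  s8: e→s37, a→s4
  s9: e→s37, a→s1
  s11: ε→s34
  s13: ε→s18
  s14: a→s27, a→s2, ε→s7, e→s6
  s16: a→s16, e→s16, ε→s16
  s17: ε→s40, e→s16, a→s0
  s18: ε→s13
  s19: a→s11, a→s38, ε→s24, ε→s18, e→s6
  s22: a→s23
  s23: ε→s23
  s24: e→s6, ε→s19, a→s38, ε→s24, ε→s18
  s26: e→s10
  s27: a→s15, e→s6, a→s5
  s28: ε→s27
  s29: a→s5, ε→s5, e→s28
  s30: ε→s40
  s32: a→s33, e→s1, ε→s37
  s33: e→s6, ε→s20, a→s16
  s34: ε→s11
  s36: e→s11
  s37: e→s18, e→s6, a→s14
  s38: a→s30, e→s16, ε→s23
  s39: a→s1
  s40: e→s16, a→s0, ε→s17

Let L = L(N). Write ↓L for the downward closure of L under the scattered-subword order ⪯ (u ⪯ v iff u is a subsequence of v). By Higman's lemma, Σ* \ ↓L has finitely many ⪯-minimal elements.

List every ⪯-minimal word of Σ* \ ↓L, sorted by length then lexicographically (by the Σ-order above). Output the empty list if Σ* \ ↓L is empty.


|Q|=41, |F|=17, |δ|=77 (26 ε).
min D↑ (15 st, q0=0, F={6}): 0:e→1,a→2 1:e→3,a→4 2:e→1,a→5 3:e→6,a→6 4:e→3,a→7 5:e→1,a→8 6:e→6,a→6 7:e→3,a→9 8:e→10,a→8 9:e→3,a→11 10:e→3,a→12 11:e→3,a→6 12:e→6,a→13 13:e→6,a→14 14:e→6,a→3.
'eee': |S_i|=[27, 23, 5, 1] end={s16} rej; 3/3 deletions ∈↓L.
'eea': N↓-sim [27, 23, 5, 1] end={s16} rej; 3/3 del acc.
'eaaaaa': N↓-sim [27, 23, 18, 12, 8, 6, 1] end={s16} — reject; 6/6 del acc.
'aaaeae': |S_i|=[27, 26, 25, 23, 16, 12, 2] end={s15,s16} — reject; 6/6 deletions ∈↓L.
4 obstructions.

Antichain: [eee, eea, eaaaaa, aaaeae].


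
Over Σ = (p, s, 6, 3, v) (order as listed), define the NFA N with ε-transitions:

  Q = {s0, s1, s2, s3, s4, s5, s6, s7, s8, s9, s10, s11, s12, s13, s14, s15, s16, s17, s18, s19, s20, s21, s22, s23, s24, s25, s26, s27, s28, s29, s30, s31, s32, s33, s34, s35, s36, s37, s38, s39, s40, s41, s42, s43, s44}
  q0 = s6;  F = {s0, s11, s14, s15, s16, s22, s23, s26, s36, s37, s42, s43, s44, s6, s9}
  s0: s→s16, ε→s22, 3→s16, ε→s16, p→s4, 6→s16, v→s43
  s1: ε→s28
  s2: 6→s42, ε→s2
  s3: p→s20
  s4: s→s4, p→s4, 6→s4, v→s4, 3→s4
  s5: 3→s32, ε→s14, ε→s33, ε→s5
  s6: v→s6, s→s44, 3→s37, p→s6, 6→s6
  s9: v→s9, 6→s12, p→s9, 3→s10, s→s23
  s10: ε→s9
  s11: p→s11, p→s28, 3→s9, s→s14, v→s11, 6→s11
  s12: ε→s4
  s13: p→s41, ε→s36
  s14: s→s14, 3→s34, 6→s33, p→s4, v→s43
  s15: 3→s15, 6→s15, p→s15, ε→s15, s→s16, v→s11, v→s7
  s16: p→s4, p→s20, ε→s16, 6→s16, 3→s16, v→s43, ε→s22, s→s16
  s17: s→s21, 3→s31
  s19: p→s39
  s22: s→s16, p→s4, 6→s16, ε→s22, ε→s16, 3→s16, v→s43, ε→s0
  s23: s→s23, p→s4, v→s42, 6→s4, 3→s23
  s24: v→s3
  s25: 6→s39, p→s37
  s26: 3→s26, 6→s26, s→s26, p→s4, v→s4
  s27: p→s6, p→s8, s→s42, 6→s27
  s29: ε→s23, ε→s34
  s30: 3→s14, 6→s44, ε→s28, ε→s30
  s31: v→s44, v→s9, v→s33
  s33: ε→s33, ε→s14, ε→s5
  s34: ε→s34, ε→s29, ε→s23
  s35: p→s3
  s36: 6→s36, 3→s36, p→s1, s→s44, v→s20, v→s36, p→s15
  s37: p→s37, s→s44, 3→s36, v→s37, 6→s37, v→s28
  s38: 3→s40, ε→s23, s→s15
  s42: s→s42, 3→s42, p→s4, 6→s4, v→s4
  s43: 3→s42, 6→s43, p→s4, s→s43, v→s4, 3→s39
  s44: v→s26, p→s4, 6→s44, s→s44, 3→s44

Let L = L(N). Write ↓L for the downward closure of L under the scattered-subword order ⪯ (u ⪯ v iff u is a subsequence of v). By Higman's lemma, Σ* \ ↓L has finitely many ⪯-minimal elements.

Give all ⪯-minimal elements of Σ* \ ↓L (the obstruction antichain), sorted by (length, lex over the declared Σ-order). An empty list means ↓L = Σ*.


|Q|=45, |F|=15, |δ|=136 (27 ε).
min D↑ (14 st, q0=0, F={3}): 0:p→0,s→1,6→0,3→2,v→0 1:p→3,s→1,6→1,3→1,v→4 2:p→2,s→1,6→2,3→5,v→2 3:p→3,s→3,6→3,3→3,v→3 4:p→3,s→4,6→4,3→4,v→3 5:p→6,s→1,6→5,3→5,v→5 6:p→6,s→7,6→6,3→6,v→8 7:p→3,s→7,6→7,3→7,v→9 8:p→8,s→10,6→8,3→11,v→8 9:p→3,s→9,6→9,3→12,v→3 10:p→3,s→10,6→10,3→13,v→9 11:p→11,s→13,6→3,3→11,v→11 12:p→3,s→12,6→3,3→12,v→3 13:p→3,s→13,6→3,3→13,v→12.
'sp': N↓-sim [28, 17, 2] end={s20,s4} ∉↓L; 2/2 single-dels accept.
'svv': N↓-sim [28, 17, 5, 1] end={s4} rej; 3/3 single-dels accept.
'33pv36': N↓-sim [28, 27, 26, 23, 17, 10, 2] end={s12,s4} — reject; 6/6 single-dels accept.
3 minimals (antichain).

Antichain: [sp, svv, 33pv36].


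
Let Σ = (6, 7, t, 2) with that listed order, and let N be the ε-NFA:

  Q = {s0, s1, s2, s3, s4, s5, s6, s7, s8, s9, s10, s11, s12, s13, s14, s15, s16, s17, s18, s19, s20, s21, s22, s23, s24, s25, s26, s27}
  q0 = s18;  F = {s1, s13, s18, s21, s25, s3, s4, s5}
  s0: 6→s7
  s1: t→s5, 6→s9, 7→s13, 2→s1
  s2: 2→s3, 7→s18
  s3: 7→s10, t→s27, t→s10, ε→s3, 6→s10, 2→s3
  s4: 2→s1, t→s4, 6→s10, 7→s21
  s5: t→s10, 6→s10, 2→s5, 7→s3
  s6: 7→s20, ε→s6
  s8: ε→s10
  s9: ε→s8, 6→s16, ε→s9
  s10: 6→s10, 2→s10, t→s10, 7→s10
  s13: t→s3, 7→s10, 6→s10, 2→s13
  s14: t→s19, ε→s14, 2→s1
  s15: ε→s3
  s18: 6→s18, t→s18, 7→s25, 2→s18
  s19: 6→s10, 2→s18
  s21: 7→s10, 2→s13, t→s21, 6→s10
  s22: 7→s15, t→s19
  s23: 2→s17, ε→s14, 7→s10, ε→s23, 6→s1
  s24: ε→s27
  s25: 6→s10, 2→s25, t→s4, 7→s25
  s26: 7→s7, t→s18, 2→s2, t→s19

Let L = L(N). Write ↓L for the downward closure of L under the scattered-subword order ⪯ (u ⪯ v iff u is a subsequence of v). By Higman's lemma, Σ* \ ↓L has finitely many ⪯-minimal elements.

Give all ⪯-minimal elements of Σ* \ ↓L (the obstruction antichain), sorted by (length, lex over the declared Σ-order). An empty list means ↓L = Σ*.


|Q|=28, |F|=8, |δ|=65 (10 ε).
min D↑ (9 st, q0=0, F={2}): 0:6→0,7→1,t→0,2→0 1:6→2,7→1,t→3,2→1 2:6→2,7→2,t→2,2→2 3:6→2,7→4,t→3,2→5 4:6→2,7→2,t→4,2→6 5:6→2,7→6,t→7,2→5 6:6→2,7→2,t→8,2→6 7:6→2,7→8,t→2,2→7 8:6→2,7→2,t→2,2→8 [Hopcroft].
'76': run [13, 12, 4] end={s10,s16,s8,s9} rej; 2/2 deletions ∈↓L.
'7t77': run [13, 12, 11, 5, 1] end={s10} rej; 4/4 del acc.
'7t2tt': run [13, 12, 11, 9, 4, 2] end={s10,s27} ∉↓L; 5/5 deletions ∈↓L.
3 words, ⪯-incomp.

A = [76, 7t77, 7t2tt].


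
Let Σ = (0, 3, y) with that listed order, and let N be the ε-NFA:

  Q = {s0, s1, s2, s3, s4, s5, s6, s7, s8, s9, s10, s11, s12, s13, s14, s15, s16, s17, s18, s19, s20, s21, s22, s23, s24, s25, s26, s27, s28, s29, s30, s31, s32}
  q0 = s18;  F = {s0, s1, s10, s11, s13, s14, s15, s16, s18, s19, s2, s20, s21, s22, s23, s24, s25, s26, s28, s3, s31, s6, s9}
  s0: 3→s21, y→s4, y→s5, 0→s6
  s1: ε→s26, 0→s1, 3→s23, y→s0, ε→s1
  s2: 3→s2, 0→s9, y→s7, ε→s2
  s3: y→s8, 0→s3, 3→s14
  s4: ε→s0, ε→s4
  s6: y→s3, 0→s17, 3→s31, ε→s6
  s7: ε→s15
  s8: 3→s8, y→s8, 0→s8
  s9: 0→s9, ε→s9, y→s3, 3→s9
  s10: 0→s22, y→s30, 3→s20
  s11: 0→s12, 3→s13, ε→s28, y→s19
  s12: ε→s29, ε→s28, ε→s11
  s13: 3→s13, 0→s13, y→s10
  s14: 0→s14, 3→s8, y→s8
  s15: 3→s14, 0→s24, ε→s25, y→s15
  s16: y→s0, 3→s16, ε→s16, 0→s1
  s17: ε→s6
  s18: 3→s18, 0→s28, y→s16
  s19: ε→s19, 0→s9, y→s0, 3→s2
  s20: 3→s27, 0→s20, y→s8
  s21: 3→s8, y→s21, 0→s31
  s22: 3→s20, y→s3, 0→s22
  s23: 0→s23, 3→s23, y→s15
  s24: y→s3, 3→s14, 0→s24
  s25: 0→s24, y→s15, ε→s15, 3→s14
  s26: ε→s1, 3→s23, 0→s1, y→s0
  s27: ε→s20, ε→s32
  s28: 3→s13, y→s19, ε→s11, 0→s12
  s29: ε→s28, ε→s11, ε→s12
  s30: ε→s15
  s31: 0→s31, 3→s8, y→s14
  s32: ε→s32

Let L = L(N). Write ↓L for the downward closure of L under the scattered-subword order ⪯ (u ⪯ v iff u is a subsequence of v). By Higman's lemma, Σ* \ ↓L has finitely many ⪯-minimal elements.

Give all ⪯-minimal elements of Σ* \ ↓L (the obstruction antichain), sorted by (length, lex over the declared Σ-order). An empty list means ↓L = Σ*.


|Q|=33, |F|=23, |δ|=99 (26 ε).
min D↑ (21 st, q0=0, F={18}): 0:0→1,3→0,y→2 1:0→1,3→3,y→4 2:0→5,3→2,y→6 3:0→3,3→3,y→7 4:0→8,3→9,y→6 5:0→5,3→10,y→6 6:0→11,3→12,y→6 7:0→13,3→14,y→15 8:0→8,3→8,y→16 9:0→8,3→9,y→15 10:0→10,3→10,y→15 11:0→11,3→17,y→16 12:0→17,3→18,y→12 13:0→13,3→14,y→16 14:0→14,3→14,y→18 15:0→19,3→20,y→15 16:0→16,3→20,y→18 17:0→17,3→18,y→20 18:0→18,3→18,y→18 19:0→19,3→20,y→16 20:0→20,3→18,y→18.
'yy33': run [33, 27, 15, 4, 1] end={s8} — reject; 4/4 single-dels accept.
'03y3y': |S_i|=[33, 31, 19, 15, 5, 1] end={s8} rej; 5/5 single-dels accept.
'0y0yy': |S_i|=[33, 31, 23, 12, 3, 1] end={s8} ∉↓L; 5/5 del acc.
'yy0yy': run [33, 27, 15, 7, 3, 1] end={s8} ∉↓L; 5/5 deletions ∈↓L.
4 words, ⪯-incomp.

A = [yy33, 03y3y, 0y0yy, yy0yy].


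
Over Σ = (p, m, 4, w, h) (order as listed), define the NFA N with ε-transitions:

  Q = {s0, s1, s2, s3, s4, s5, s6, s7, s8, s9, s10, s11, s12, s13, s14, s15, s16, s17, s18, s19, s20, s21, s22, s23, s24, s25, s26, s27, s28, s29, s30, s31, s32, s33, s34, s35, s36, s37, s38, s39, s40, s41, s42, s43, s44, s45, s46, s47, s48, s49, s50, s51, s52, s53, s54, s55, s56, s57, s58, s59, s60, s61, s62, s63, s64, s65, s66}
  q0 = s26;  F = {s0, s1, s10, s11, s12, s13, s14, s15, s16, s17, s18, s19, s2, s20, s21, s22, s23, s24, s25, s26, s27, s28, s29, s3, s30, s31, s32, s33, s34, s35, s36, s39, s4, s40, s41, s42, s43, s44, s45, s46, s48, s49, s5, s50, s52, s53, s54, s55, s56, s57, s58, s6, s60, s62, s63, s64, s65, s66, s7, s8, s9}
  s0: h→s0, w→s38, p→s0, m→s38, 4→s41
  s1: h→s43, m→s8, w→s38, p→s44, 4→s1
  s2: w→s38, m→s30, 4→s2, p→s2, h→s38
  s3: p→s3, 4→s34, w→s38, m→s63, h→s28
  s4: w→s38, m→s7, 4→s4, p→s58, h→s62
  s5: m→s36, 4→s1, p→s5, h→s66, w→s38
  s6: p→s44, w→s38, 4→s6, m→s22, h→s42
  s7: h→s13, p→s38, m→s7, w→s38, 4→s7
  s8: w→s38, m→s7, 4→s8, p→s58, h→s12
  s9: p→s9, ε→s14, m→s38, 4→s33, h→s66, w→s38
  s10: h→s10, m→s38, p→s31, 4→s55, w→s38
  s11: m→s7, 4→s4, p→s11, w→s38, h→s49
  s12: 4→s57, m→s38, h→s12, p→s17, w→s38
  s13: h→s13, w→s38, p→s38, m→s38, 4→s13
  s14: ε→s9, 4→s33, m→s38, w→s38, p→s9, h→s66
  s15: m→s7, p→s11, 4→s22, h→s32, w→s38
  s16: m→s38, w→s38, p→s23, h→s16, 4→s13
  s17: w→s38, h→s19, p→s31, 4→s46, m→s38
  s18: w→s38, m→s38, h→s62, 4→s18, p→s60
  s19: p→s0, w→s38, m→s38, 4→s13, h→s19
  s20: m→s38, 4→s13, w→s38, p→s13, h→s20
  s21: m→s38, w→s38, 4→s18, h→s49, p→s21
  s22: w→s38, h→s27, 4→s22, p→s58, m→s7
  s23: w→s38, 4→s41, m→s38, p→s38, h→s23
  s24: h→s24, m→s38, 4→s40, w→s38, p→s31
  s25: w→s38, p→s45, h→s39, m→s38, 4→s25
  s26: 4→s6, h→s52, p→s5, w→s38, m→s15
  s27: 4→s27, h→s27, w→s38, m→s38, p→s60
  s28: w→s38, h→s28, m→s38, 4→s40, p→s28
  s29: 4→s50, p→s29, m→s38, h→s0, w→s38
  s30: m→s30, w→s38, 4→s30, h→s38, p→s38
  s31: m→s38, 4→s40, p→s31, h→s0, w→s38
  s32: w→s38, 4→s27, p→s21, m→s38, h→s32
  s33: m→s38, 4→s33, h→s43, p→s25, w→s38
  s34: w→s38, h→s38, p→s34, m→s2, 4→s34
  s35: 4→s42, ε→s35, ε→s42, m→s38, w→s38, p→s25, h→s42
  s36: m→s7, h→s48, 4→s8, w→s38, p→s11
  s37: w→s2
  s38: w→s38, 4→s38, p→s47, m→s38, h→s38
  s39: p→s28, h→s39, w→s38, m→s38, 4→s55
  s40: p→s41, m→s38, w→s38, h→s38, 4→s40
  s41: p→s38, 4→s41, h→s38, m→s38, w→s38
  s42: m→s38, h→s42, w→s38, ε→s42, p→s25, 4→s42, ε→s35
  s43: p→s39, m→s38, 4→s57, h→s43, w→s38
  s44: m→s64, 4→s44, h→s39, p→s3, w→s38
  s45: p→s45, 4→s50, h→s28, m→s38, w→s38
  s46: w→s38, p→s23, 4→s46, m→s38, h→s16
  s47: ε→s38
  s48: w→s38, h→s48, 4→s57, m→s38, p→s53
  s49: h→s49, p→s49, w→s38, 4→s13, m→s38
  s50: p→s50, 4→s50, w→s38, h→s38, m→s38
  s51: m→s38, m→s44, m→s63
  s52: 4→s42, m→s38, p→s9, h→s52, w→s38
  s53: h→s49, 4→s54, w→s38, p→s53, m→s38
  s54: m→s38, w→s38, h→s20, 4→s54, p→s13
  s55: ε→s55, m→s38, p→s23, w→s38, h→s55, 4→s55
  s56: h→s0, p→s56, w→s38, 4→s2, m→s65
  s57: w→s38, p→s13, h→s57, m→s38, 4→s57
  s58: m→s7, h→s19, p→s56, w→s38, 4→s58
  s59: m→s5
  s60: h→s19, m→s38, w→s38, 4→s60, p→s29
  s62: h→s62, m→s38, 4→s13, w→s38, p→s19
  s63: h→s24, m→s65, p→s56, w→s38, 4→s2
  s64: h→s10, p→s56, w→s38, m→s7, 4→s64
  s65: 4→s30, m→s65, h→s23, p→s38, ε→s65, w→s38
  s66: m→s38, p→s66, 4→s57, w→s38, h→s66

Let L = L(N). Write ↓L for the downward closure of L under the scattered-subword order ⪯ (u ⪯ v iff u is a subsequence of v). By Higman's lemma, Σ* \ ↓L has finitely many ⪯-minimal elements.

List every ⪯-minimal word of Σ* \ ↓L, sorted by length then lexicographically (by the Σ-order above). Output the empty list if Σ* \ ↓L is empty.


|Q|=67, |F|=61, |δ|=324 (9 ε).
min D↑ (60 st, q0=0, F={4}): 0:p→1,m→2,4→3,w→4,h→5 1:p→1,m→6,4→7,w→4,h→8 2:p→9,m→10,4→11,w→4,h→12 3:p→13,m→11,4→3,w→4,h→14 4:p→4,m→4,4→4,w→4,h→4 5:p→15,m→4,4→14,w→4,h→5 6:p→9,m→10,4→16,w→4,h→17 7:p→13,m→16,4→7,w→4,h→18 8:p→8,m→4,4→19,w→4,h→8 9:p→9,m→10,4→20,w→4,h→21 10:p→4,m→10,4→10,w→4,h→22 11:p→23,m→10,4→11,w→4,h→24 12:p→25,m→4,4→24,w→4,h→12 13:p→26,m→27,4→13,w→4,h→28 14:p→29,m→4,4→14,w→4,h→14 15:p→15,m→4,4→30,w→4,h→8 16:p→23,m→10,4→16,w→4,h→31 17:p→32,m→4,4→19,w→4,h→17 18:p→28,m→4,4→19,w→4,h→18 19:p→22,m→4,4→19,w→4,h→19 20:p→23,m→10,4→20,w→4,h→33 21:p→21,m→4,4→22,w→4,h→21 22:p→4,m→4,4→22,w→4,h→22 23:p→34,m→10,4→23,w→4,h→35 24:p→36,m→4,4→24,w→4,h→24 25:p→25,m→4,4→37,w→4,h→21 26:p→26,m→38,4→39,w→4,h→40 27:p→34,m→10,4→27,w→4,h→41 28:p→40,m→4,4→42,w→4,h→28 29:p→43,m→4,4→29,w→4,h→28 30:p→29,m→4,4→30,w→4,h→18 31:p→44,m→4,4→19,w→4,h→31 32:p→32,m→4,4→45,w→4,h→21 33:p→35,m→4,4→22,w→4,h→33 34:p→34,m→46,4→47,w→4,h→48 35:p→48,m→4,4→22,w→4,h→35 36:p→49,m→4,4→36,w→4,h→35 37:p→36,m→4,4→37,w→4,h→33 38:p→34,m→46,4→47,w→4,h→50 39:p→39,m→47,4→39,w→4,h→4 40:p→40,m→4,4→51,w→4,h→40 41:p→52,m→4,4→42,w→4,h→41 42:p→53,m→4,4→42,w→4,h→42 43:p→43,m→4,4→54,w→4,h→40 44:p→52,m→4,4→55,w→4,h→35 45:p→22,m→4,4→45,w→4,h→56 46:p→4,m→46,4→57,w→4,h→53 47:p→47,m→57,4→47,w→4,h→4 48:p→48,m→4,4→58,w→4,h→48 49:p→49,m→4,4→54,w→4,h→48 50:p→52,m→4,4→51,w→4,h→50 51:p→58,m→4,4→51,w→4,h→4 52:p→52,m→4,4→51,w→4,h→48 53:p→4,m→4,4→58,w→4,h→53 54:p→54,m→4,4→54,w→4,h→4 55:p→53,m→4,4→55,w→4,h→59 56:p→22,m→4,4→22,w→4,h→56 57:p→4,m→57,4→57,w→4,h→4 58:p→4,m→4,4→58,w→4,h→4 59:p→53,m→4,4→22,w→4,h→59.
'w': |S_i|=[63, 2] end={s38,s47} ∉↓L; 1/1 del acc.
'hm': N↓-sim [63, 42, 2] end={s38,s47} ∉↓L; 2/2 single-dels accept.
'mmp': |S_i|=[63, 44, 8, 2] end={s38,s47} ∉↓L; 3/3 del acc.
'ph4pp': run [63, 54, 27, 12, 5, 2] end={s38,s47} rej; 5/5 single-dels accept.
'mph4p': |S_i|=[63, 44, 30, 11, 4, 2] end={s38,s47} — reject; 5/5 deletions ∈↓L.
'4pp4h': |S_i|=[63, 49, 33, 19, 8, 2] end={s38,s47} ∉↓L; 5/5 single-dels accept.
6 obstructions.

A = [w, hm, mmp, ph4pp, mph4p, 4pp4h].


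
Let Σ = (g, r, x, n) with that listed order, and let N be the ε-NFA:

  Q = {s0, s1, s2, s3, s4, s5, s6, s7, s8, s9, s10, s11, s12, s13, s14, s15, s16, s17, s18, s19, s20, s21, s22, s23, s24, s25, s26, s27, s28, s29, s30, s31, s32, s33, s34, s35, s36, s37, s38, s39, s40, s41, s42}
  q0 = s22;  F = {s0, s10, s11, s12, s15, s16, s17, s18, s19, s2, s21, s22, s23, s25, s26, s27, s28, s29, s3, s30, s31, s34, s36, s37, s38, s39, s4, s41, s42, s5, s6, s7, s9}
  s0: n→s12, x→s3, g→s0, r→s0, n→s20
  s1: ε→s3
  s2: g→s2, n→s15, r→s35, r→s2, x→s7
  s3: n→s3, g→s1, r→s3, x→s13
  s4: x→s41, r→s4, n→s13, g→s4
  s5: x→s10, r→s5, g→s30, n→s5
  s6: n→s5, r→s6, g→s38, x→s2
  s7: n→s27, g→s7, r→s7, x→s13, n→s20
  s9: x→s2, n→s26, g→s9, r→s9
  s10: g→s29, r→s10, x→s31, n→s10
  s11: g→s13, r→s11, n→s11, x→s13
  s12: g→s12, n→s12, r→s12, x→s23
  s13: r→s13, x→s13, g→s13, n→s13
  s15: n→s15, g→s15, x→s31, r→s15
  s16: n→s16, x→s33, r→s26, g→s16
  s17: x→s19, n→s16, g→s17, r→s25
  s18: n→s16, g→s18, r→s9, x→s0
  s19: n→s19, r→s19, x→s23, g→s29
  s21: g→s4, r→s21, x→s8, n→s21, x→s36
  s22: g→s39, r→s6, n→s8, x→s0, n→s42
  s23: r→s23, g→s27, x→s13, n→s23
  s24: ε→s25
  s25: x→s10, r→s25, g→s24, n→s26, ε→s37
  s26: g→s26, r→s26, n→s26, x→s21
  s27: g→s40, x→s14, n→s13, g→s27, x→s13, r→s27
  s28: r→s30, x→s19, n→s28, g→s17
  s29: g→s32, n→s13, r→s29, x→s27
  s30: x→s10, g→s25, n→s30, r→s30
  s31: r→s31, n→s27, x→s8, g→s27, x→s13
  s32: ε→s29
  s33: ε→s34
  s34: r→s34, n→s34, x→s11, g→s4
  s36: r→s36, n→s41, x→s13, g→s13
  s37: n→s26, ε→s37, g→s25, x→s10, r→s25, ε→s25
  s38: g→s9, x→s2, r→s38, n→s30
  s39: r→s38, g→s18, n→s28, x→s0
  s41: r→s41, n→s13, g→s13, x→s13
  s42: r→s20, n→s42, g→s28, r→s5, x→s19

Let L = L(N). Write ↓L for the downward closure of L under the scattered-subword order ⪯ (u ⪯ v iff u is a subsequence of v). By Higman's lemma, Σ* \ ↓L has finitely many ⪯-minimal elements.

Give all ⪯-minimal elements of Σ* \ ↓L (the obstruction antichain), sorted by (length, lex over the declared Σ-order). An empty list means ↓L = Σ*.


Antichain: [xxx, nxgn, rxxnn, ggnxxg].

|Q|=43, |F|=33, |δ|=152 (7 ε).
min D↑ (33 st, q0=0, F={20}): 0:g→1,r→2,x→3,n→4 1:g→5,r→6,x→3,n→7 2:g→6,r→2,x→8,n→9 3:g→3,r→3,x→10,n→11 4:g→7,r→9,x→12,n→4 5:g→5,r→13,x→3,n→14 6:g→13,r→6,x→8,n→15 7:g→16,r→15,x→12,n→7 8:g→8,r→8,x→17,n→18 9:g→15,r→9,x→19,n→9 10:g→10,r→10,x→20,n→10 11:g→11,r→11,x→21,n→11 12:g→22,r→12,x→21,n→12 13:g→13,r→13,x→8,n→23 14:g→14,r→23,x→24,n→14 15:g→25,r→15,x→19,n→15 16:g→16,r→25,x→12,n→14 17:g→17,r→17,x→20,n→26 18:g→18,r→18,x→27,n→18 19:g→22,r→19,x→27,n→19 20:g→20,r→20,x→20,n→20 21:g→26,r→21,x→20,n→21 22:g→22,r→22,x→26,n→20 23:g→23,r→23,x→28,n→23 24:g→29,r→24,x→30,n→24 25:g→25,r→25,x→19,n→23 26:g→26,r→26,x→20,n→20 27:g→26,r→27,x→20,n→26 28:g→29,r→28,x→31,n→28 29:g→29,r→29,x→32,n→20 30:g→20,r→30,x→20,n→30 31:g→20,r→31,x→20,n→32 32:g→20,r→32,x→20,n→20 (ε-aug+det+¬).
'xxx': run [43, 27, 14, 3] end={s13,s14,s8} ∉↓L; 3/3 deletions ∈↓L.
'nxgn': |S_i|=[43, 33, 18, 8, 1] end={s13} — reject; 4/4 del acc.
'rxxnn': N↓-sim [43, 35, 22, 10, 6, 1] end={s13} ∉↓L; 5/5 single-dels accept.
'ggnxxg': N↓-sim [43, 39, 35, 25, 14, 6, 1] end={s13} ∉↓L; 6/6 del acc.
4 minimals (antichain).


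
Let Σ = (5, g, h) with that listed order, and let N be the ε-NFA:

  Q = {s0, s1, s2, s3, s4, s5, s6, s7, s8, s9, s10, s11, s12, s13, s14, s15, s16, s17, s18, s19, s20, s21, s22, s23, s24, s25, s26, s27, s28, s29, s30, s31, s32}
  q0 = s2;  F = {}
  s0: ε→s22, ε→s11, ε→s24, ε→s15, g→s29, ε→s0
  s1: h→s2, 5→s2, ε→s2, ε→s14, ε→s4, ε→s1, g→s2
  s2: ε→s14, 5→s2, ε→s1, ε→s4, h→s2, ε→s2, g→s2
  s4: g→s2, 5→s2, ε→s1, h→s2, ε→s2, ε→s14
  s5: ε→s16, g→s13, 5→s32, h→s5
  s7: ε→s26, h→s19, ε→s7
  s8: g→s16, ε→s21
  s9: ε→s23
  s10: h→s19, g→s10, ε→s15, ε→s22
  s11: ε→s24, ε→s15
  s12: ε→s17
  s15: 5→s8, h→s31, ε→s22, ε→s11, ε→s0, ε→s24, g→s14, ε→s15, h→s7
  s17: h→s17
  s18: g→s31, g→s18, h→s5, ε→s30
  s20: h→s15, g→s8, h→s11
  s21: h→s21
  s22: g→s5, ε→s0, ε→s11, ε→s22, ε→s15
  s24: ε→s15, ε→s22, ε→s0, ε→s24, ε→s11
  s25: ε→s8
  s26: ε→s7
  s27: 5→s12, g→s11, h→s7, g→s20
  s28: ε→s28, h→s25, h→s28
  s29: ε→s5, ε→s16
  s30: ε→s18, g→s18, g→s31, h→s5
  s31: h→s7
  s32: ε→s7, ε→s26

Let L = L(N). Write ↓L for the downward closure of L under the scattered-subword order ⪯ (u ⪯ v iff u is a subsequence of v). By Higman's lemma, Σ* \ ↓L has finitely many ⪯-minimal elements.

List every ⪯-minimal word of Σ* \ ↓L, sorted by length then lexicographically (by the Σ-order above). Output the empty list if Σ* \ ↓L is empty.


A = [ε].

|Q|=33, |F|=0, |δ|=89 (49 ε).
min D↑ (1 st, q0=0, F={0}): 0:5→0,g→0,h→0 (ε-aug+det+¬).
ε ∈ L(D↑) ⇒ ↓L = ∅.


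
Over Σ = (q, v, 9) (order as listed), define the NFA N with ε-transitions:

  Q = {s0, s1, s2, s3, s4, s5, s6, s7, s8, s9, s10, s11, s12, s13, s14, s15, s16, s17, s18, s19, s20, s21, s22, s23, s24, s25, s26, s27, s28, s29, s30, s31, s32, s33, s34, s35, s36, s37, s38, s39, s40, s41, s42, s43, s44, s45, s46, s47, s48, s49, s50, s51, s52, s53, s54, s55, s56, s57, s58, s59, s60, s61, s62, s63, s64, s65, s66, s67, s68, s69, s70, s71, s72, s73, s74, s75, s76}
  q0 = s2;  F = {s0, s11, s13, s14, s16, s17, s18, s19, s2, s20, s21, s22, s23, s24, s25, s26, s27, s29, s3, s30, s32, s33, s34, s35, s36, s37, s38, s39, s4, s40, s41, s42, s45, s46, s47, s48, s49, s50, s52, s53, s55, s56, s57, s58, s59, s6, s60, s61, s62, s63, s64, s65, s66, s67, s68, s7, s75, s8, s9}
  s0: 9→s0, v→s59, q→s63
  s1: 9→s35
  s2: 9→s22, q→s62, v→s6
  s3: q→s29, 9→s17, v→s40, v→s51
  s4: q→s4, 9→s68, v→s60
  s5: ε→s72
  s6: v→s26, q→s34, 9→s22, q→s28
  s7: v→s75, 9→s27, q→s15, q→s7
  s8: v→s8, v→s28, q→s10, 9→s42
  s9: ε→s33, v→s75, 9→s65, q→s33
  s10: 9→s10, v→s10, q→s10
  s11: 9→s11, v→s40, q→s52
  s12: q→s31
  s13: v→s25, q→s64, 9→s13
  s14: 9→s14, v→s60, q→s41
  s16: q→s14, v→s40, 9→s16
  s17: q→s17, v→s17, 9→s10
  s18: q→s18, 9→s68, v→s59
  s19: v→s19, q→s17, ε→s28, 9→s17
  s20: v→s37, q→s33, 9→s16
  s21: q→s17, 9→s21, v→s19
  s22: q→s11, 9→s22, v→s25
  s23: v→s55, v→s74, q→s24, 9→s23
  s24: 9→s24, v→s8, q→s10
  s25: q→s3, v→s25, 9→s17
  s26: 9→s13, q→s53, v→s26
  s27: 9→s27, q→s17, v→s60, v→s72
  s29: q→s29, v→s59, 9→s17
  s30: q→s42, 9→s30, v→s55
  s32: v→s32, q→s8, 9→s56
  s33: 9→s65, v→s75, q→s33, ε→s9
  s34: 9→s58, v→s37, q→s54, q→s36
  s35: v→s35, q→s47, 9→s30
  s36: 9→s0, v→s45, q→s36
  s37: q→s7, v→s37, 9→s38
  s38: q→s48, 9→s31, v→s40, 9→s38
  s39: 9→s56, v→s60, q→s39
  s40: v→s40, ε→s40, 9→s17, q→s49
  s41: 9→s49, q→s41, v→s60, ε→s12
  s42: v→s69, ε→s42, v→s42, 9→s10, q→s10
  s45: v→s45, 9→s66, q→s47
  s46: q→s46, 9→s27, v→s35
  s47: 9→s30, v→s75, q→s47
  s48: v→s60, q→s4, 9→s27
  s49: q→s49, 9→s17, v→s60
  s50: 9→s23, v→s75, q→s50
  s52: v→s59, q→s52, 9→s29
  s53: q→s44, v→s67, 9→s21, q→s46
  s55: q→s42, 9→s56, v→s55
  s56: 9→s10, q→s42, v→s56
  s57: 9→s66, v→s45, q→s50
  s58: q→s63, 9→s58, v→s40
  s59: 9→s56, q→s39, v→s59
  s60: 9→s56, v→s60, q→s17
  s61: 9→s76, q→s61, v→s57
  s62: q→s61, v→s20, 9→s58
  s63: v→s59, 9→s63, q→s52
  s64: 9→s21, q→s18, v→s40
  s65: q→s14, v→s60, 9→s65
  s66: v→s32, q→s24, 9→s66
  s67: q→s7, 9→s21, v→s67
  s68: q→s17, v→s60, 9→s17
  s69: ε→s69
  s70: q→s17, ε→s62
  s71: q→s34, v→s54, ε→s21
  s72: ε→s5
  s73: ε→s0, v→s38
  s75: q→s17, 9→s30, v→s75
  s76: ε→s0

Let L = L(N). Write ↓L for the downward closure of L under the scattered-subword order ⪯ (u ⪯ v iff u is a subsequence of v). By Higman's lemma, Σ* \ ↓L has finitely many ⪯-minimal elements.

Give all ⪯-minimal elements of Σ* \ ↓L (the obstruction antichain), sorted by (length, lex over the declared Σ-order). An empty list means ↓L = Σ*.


min(Σ*\↓L) = [9v99, qqv9qq, qvqvq9, vvq9q9, 9qq999].

|Q|=77, |F|=59, |δ|=209 (13 ε).
min D↑ (59 st, q0=0, F={39}): 0:q→1,v→2,9→3 1:q→4,v→5,9→6 2:q→7,v→8,9→3 3:q→9,v→10,9→3 4:q→4,v→11,9→12 5:q→13,v→14,9→15 6:q→16,v→17,9→6 7:q→18,v→14,9→6 8:q→19,v→8,9→20 9:q→21,v→17,9→9 10:q→22,v→10,9→23 11:q→24,v→25,9→26 12:q→16,v→27,9→12 13:q→13,v→28,9→29 14:q→30,v→14,9→31 15:q→32,v→17,9→15 16:q→21,v→27,9→16 17:q→33,v→17,9→23 18:q→18,v→25,9→12 19:q→34,v→35,9→36 20:q→37,v→10,9→20 21:q→21,v→27,9→38 22:q→38,v→17,9→23 23:q→23,v→23,9→39 24:q→24,v→28,9→40 25:q→41,v→25,9→26 26:q→42,v→43,9→26 27:q→44,v→27,9→45 28:q→23,v→28,9→46 29:q→32,v→47,9→29 30:q→30,v→28,9→48 31:q→49,v→17,9→31 32:q→50,v→47,9→32 33:q→33,v→47,9→23 34:q→34,v→51,9→48 35:q→30,v→35,9→36 36:q→23,v→52,9→36 37:q→53,v→17,9→36 38:q→38,v→27,9→23 39:q→39,v→39,9→39 40:q→42,v→54,9→40 41:q→41,v→28,9→46 42:q→39,v→55,9→42 43:q→55,v→43,9→45 44:q→44,v→47,9→45 45:q→56,v→45,9→39 46:q→56,v→54,9→46 47:q→23,v→47,9→45 48:q→23,v→47,9→48 49:q→57,v→47,9→48 50:q→50,v→47,9→33 51:q→41,v→51,9→46 52:q→23,v→52,9→23 53:q→53,v→27,9→58 54:q→56,v→54,9→45 55:q→39,v→55,9→56 56:q→39,v→56,9→39 57:q→57,v→47,9→58 58:q→23,v→47,9→23 [Hopcroft].
'9v99': |S_i|=[72, 48, 22, 5, 1] end={s10} ∉↓L; 4/4 single-dels accept.
'qqv9qq': run [72, 66, 50, 25, 13, 6, 1] end={s10} rej; 6/6 single-dels accept.
'qvqvq9': |S_i|=[72, 66, 48, 33, 14, 4, 1] end={s10} — reject; 6/6 single-dels accept.
'vvq9q9': N↓-sim [72, 68, 47, 37, 17, 4, 1] end={s10} ∉↓L; 6/6 del acc.
'9qq999': |S_i|=[72, 48, 33, 17, 11, 5, 1] end={s10} ∉↓L; 6/6 deletions ∈↓L.
5 minimals (antichain).
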